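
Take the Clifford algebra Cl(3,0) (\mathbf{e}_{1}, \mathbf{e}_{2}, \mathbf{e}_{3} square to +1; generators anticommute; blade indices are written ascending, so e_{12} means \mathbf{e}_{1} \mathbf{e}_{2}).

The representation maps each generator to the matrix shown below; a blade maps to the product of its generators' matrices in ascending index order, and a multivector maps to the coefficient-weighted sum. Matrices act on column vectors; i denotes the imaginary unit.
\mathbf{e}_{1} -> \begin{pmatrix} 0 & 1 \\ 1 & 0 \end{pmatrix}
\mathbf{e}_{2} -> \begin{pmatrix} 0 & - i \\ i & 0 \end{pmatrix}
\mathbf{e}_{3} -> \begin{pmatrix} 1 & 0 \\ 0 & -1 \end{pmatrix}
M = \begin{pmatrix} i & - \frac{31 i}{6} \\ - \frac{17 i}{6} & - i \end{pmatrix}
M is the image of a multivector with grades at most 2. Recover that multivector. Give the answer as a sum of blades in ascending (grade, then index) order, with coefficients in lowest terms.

Method: 1, rho(e_{1}), rho(e_{2}), rho(e_{3}) form a trace-orthogonal basis of the 2x2 complex matrices (tr(X Y) = 2 if X = Y, else 0), so M = m0*1 + m1*rho(e_{1}) + m2*rho(e_{2}) + m3*rho(e_{3}) with m0 = tr(M)/2 = 0, m1 = tr(M rho(e_{1}))/2 = - 4 i, m2 = tr(M rho(e_{2}))/2 = \frac{7}{6}, m3 = tr(M rho(e_{3}))/2 = i.
Multiplying table entries, the bivector images are rho(e_{12}) = i*rho(e_{3}), rho(e_{13}) = -i*rho(e_{2}), rho(e_{23}) = i*rho(e_{1}); with real blade coefficients the real parts of m0..m3 are the coefficients of 1, e_{1}, e_{2}, e_{3} and the imaginary parts give the bivectors (e_{23}: Im m1, e_{13}: -Im m2, e_{12}: Im m3).
Answer: \frac{7}{6} e_{2} + e_{12} - 4 e_{23}


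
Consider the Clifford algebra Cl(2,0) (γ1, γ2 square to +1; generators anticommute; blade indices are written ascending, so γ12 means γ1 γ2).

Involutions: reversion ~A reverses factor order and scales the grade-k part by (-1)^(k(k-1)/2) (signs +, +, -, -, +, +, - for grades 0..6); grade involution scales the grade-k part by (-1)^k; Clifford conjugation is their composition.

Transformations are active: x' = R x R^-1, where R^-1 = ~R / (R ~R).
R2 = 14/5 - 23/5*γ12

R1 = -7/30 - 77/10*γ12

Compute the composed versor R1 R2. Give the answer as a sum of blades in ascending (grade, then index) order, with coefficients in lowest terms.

Distribute over the terms of R1 (each basis-blade product reordered to ascending indices, repeated generators contracted through their squares):
(-7/30) R2 = -49/75 + 161/150*γ12
(-77/10*γ12) R2 = -1771/50 - 539/25*γ12
Summing the partial products and collecting blades:
Answer: -5411/150 - 3073/150*γ12


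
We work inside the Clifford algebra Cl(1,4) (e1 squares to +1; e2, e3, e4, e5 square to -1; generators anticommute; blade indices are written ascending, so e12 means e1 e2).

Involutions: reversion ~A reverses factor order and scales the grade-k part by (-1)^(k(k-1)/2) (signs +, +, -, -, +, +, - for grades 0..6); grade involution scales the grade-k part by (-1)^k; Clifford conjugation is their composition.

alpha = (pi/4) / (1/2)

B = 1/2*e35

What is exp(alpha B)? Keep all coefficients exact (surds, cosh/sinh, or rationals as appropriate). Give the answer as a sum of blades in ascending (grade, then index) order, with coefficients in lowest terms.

B^2 = (1/2)^2*(e35)^2 = 1/4*(-1) = -1/4 (a basis 2-blade squares to minus the product of its generators' squares).
B^2 = -1/4 — B^2 < 0, so the exponential closes trigonometrically: l = 1/2, alpha*l = pi/4, so exp(alpha B) = cos(pi/4) + (sin(pi/4)/(1/2))*B = sqrt(2)/2 + (sqrt(2))*B.
Answer: sqrt(2)/2 + sqrt(2)/2*e35


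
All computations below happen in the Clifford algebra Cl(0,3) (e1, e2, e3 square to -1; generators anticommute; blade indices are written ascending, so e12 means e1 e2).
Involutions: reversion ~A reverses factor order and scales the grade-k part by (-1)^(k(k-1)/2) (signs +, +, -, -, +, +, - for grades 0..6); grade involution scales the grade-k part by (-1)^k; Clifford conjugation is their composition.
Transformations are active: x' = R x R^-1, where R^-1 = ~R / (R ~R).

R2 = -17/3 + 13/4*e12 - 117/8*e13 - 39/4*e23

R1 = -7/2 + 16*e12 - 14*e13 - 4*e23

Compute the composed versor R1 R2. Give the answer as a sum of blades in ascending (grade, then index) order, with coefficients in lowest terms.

Distribute over the terms of R1 (each basis-blade product reordered to ascending indices, repeated generators contracted through their squares):
(-7/2) R2 = 119/6 - 91/8*e12 + 819/16*e13 + 273/8*e23
(16*e12) R2 = -52 - 272/3*e12 + 156*e13 - 234*e23
(-14*e13) R2 = -819/4 + 273/2*e12 + 238/3*e13 + 91/2*e23
(-4*e23) R2 = -39 - 117/2*e12 - 13*e13 + 68/3*e23
Summing the partial products and collecting blades:
Answer: -3311/12 - 577/24*e12 + 13129/48*e13 - 3161/24*e23


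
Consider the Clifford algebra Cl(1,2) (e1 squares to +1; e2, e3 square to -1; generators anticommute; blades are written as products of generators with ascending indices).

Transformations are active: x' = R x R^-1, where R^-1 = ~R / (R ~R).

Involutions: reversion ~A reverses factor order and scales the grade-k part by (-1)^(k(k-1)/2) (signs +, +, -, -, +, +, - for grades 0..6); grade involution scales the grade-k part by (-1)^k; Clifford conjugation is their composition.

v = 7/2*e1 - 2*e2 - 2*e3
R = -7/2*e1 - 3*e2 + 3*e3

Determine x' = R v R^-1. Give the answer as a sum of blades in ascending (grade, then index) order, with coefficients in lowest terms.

~R = -7/2*e1 - 3*e2 + 3*e3, and R ~R = -23/4, so R^-1 = ~R / (-23/4).
R v = -49/4 + 35/2*e1 e2 - 7/2*e1 e3 + 12*e2 e3
Answer: -847/46*e1 - 248/23*e2 + 340/23*e3


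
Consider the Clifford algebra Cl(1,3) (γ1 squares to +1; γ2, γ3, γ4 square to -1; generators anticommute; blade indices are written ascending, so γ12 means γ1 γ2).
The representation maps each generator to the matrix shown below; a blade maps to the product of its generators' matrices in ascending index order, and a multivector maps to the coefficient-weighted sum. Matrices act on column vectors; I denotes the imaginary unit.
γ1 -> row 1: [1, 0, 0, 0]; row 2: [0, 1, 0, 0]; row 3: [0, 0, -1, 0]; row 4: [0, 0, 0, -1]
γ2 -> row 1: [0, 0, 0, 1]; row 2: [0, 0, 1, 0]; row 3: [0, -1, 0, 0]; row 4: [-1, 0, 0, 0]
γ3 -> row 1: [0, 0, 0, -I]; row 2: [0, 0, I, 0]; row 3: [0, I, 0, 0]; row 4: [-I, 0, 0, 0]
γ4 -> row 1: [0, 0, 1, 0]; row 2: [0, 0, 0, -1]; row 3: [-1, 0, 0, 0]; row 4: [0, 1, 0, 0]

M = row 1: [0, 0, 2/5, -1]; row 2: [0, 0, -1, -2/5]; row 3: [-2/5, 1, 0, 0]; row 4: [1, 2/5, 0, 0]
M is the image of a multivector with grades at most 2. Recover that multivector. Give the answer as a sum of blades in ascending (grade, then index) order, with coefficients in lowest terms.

Method: the blade images are trace-orthogonal — tr(rho(e_A) rho(e_B)^-1) = 4 if A = B and 0 otherwise — and rho(e_A)^-1 = (e_A)^2 * rho(e_A) with (e_A)^2 = +1 or -1, so the coefficient of e_A in the preimage is (e_A)^2 * tr(M rho(e_A))/4.
Nonzero projections over blades of grade <= 2: γ2: (γ2)^2 = -1, tr(M rho(γ2)) = 4, coefficient -1; γ4: (γ4)^2 = -1, tr(M rho(γ4)) = -8/5, coefficient 2/5. Every other blade of grade <= 2 projects to 0.
Answer: -γ2 + 2/5*γ4


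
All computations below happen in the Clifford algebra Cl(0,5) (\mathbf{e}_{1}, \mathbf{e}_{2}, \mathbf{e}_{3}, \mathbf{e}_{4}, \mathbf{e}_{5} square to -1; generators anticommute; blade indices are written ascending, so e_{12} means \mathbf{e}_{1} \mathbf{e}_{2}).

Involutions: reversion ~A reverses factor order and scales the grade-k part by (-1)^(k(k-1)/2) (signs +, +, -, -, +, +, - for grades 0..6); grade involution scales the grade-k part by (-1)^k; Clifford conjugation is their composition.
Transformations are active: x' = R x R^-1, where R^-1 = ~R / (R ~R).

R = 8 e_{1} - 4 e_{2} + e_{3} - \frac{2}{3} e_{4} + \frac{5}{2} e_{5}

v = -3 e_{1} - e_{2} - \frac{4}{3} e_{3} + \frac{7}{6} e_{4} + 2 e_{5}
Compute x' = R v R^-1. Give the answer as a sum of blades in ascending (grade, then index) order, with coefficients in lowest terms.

~R = 8 e_{1} - 4 e_{2} + e_{3} - \frac{2}{3} e_{4} + \frac{5}{2} e_{5}, and R ~R = -\frac{3157}{36}, so R^-1 = ~R / (-\frac{3157}{36}).
R v = \frac{154}{9} - 20 e_{12} - \frac{23}{3} e_{13} + \frac{22}{3} e_{14} + \frac{47}{2} e_{15} + \frac{19}{3} e_{23} - \frac{16}{3} e_{24} - \frac{11}{2} e_{25} + \frac{5}{18} e_{34} + \frac{16}{3} e_{35} - \frac{17}{4} e_{45}
Answer: -\frac{5}{41} e_{1} + \frac{105}{41} e_{2} + \frac{116}{123} e_{3} - \frac{223}{246} e_{4} - \frac{122}{41} e_{5}


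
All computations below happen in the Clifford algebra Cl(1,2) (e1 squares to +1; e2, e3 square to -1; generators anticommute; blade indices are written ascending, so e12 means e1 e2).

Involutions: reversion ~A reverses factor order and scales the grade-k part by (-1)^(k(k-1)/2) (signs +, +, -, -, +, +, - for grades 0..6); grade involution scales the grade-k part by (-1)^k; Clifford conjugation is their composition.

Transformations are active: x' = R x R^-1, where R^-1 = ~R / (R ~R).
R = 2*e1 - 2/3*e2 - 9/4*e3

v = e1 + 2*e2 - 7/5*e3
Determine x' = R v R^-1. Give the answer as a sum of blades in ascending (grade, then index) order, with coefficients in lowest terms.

~R = 2*e1 - 2/3*e2 - 9/4*e3, and R ~R = -217/144, so R^-1 = ~R / (-217/144).
R v = 11/60 + 14/3*e12 - 11/20*e13 + 163/30*e23
Answer: -1613/1085*e1 - 1994/1085*e2 + 2113/1085*e3


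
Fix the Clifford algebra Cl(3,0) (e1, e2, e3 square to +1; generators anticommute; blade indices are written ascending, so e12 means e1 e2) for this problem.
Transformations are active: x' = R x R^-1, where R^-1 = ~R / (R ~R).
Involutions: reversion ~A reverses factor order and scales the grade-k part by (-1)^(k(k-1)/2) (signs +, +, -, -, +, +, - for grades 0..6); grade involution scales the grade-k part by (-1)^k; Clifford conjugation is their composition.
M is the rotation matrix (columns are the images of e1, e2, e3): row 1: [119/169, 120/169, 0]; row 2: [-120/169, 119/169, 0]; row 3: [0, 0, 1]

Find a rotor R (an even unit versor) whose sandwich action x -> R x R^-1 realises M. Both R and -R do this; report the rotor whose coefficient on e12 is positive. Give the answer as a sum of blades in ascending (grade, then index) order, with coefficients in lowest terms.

Method: write R = a + b12*e12 + b13*e13 + b23*e23 with a^2 + b12^2 + b13^2 + b23^2 = 1 (so R^-1 = ~R). Expanding the columns R e_j ~R gives tr M = 4a^2 - 1 and, from the antisymmetric part, M21 - M12 = -4a*b12, M13 - M31 = 4a*b13, M32 - M23 = -4a*b23.
Here tr M = 407/169, so a^2 = (1 + tr M)/4 = 144/169 and a = ±12/13. Taking a = 12/13: M21 - M12 = -240/169, M13 - M31 = 0, M32 - M23 = 0, giving b12 = 5/13, b13 = 0, b23 = 0, i.e. R = 12/13 + 5/13*e12.
Its e12 coefficient is already positive.
Answer: 12/13 + 5/13*e12. Note: both R and -R realise this M (trace 407/169); the covering map identifies them, and the e12-coefficient sign is the tie-breaker.


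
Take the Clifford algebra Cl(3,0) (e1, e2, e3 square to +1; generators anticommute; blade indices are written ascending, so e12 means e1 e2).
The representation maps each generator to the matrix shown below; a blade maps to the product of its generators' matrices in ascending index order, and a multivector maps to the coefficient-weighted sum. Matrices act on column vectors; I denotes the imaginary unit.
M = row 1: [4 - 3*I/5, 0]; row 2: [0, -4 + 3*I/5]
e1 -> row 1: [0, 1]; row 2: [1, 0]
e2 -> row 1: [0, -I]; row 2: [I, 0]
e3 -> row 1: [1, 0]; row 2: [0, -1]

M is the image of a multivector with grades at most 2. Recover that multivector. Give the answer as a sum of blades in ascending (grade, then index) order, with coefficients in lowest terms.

Method: 1, rho(e1), rho(e2), rho(e3) form a trace-orthogonal basis of the 2x2 complex matrices (tr(X Y) = 2 if X = Y, else 0), so M = m0*1 + m1*rho(e1) + m2*rho(e2) + m3*rho(e3) with m0 = tr(M)/2 = 0, m1 = tr(M rho(e1))/2 = 0, m2 = tr(M rho(e2))/2 = 0, m3 = tr(M rho(e3))/2 = 4 - 3*I/5.
Multiplying table entries, the bivector images are rho(e12) = I*rho(e3), rho(e13) = -I*rho(e2), rho(e23) = I*rho(e1); with real blade coefficients the real parts of m0..m3 are the coefficients of 1, e1, e2, e3 and the imaginary parts give the bivectors (e23: Im m1, e13: -Im m2, e12: Im m3).
Answer: 4*e3 - 3/5*e12


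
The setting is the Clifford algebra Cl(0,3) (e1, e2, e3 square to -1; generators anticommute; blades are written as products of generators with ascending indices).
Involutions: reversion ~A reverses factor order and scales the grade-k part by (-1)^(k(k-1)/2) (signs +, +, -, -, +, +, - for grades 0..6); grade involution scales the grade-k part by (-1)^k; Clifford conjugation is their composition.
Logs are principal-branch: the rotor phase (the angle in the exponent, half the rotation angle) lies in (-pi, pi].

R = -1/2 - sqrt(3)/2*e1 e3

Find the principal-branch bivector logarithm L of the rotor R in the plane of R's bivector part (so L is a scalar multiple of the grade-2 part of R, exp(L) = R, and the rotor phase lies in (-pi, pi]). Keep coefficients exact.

The scalar part of R is -1/2, and that scalar determines the rotor phase on the principal branch; recovering the unit plane as bivector-part over sine of the phase gives L = phase * plane.
Concretely: cos(phase) = -1/2 gives phase = ±2*pi/3, and since phase/sin(phase) is even the sign is immaterial: L = (phase/sin(phase)) * <R>_2 = (4*sqrt(3)*pi/9) * <R>_2.
Answer: -2*pi/3*e1 e3


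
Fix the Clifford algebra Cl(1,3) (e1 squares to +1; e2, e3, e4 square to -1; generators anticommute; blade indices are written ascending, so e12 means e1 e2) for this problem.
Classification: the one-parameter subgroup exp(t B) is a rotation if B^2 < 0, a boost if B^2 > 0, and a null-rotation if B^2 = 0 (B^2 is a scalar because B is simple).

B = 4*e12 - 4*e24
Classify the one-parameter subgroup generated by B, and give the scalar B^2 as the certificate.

B^2 term by term: the squares give (4)^2*(e12)^2 + (-4)^2*(e24)^2 = 16*(+1) + 16*(-1) = 0 (each basis 2-blade squares to minus the product of its generators' squares); cross terms between blades sharing an index anticommute and cancel. So B^2 = 0.
Answer: null-rotation, certificate B^2 = 0. The class reads off the invariant scalar 0 directly.


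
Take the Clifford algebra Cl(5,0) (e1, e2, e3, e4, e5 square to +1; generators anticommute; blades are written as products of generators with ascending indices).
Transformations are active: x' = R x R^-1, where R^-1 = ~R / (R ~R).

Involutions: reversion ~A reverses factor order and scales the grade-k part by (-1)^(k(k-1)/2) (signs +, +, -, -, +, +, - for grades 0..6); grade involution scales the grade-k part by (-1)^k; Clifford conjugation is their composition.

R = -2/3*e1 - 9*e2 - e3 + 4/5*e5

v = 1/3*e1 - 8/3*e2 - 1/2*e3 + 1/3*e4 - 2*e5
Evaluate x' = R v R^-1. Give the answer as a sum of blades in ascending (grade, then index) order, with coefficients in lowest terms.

~R = -2/3*e1 - 9*e2 - e3 + 4/5*e5, and R ~R = 18694/225, so R^-1 = ~R / (18694/225).
R v = 2041/90 + 43/9*e1 e2 + 2/3*e1 e3 - 2/9*e1 e4 + 16/15*e1 e5 + 11/6*e2 e3 - 3*e2 e4 + 302/15*e2 e5 - 1/3*e3 e4 + 12/5*e3 e5 - 4/15*e4 e5
Answer: -1504/2157*e1 - 9691/4314*e2 - 33/719*e3 - 1/3*e4 + 1752/719*e5


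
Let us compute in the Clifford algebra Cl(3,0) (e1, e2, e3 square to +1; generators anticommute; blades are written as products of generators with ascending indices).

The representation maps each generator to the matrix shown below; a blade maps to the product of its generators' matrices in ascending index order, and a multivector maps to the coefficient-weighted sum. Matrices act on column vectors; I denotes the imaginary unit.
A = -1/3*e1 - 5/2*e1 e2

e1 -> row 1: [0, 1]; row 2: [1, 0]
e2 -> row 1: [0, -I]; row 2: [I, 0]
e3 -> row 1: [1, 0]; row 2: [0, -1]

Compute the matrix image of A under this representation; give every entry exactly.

Bivector images (products of the table entries): rho(e1 e2) = rho(e1)rho(e2) = row 1: [I, 0]; row 2: [0, -I].
M = (-1/3)*rho(e1) + (-5/2)*rho(e1 e2), summed entrywise:
Answer: row 1: [-5*I/2, -1/3]; row 2: [-1/3, 5*I/2]


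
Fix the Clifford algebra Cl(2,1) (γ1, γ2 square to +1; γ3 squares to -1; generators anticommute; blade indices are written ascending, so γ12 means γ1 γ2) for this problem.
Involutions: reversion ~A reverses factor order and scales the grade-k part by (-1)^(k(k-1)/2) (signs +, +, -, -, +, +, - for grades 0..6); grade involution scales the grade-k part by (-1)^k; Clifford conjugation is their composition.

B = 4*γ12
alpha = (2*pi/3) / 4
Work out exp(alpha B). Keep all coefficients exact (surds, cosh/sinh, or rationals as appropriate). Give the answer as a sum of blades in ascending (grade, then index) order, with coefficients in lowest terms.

B^2 = (4)^2*(γ12)^2 = 16*(-1) = -16 (a basis 2-blade squares to minus the product of its generators' squares).
B^2 = -16 — the series telescopes trigonometrically here: l = 4, alpha*l = 2*pi/3, so exp(alpha B) = cos(2*pi/3) + (sin(2*pi/3)/4)*B = -1/2 + (sqrt(3)/8)*B.
Answer: -1/2 + sqrt(3)/2*γ12


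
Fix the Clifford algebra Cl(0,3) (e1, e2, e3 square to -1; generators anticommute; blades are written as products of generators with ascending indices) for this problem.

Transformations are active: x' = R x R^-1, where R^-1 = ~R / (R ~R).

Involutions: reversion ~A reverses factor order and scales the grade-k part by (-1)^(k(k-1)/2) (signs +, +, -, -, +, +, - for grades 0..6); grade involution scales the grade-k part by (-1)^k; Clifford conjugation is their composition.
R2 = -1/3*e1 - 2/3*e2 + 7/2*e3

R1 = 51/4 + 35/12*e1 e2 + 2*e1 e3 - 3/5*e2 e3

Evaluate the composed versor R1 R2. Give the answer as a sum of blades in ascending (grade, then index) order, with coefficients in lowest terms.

Distribute over the terms of R2 (each basis-blade product reordered to ascending indices, repeated generators contracted through their squares):
R1 (-1/3*e1) = -17/4*e1 - 35/36*e2 - 2/3*e3 + 1/5*e1 e2 e3
R1 (-2/3*e2) = 35/18*e1 - 17/2*e2 + 2/5*e3 + 4/3*e1 e2 e3
R1 (7/2*e3) = -7*e1 + 21/10*e2 + 357/8*e3 + 245/24*e1 e2 e3
Summing the partial products and collecting blades:
Answer: -335/36*e1 - 1327/180*e2 + 5323/120*e3 + 1409/120*e1 e2 e3


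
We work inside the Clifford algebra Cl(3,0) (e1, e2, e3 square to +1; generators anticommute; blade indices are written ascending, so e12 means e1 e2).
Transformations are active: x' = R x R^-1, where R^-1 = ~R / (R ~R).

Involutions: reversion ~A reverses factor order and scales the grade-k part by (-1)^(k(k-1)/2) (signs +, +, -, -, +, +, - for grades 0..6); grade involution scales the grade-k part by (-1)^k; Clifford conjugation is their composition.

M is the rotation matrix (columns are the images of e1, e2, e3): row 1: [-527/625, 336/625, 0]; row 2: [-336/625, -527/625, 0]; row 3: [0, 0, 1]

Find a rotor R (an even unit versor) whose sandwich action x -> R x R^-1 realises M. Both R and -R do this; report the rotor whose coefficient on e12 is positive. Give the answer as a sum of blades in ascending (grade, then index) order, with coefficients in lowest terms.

Method: write R = a + b12*e12 + b13*e13 + b23*e23 with a^2 + b12^2 + b13^2 + b23^2 = 1 (so R^-1 = ~R). Expanding the columns R e_j ~R gives tr M = 4a^2 - 1 and, from the antisymmetric part, M21 - M12 = -4a*b12, M13 - M31 = 4a*b13, M32 - M23 = -4a*b23.
Here tr M = -429/625, so a^2 = (1 + tr M)/4 = 49/625 and a = ±7/25. Taking a = 7/25: M21 - M12 = -672/625, M13 - M31 = 0, M32 - M23 = 0, giving b12 = 24/25, b13 = 0, b23 = 0, i.e. R = 7/25 + 24/25*e12.
Its e12 coefficient is already positive.
Answer: 7/25 + 24/25*e12. Sheet selection: the two-to-one cover makes ±R indistinguishable at the matrix level (trace -429/625), so uniqueness comes from the required sign on e12.


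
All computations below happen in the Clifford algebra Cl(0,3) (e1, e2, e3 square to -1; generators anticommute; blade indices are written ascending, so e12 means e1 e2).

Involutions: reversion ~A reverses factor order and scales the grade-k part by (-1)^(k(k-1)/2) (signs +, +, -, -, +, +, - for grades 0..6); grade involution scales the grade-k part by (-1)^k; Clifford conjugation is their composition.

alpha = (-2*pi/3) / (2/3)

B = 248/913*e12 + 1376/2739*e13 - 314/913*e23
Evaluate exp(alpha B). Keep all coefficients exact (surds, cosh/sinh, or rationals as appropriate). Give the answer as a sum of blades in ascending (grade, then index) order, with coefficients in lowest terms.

B^2 term by term: the squares give (248/913)^2*(e12)^2 + (1376/2739)^2*(e13)^2 + (-314/913)^2*(e23)^2 = 61504/833569*(-1) + 1893376/7502121*(-1) + 98596/833569*(-1) = -4/9 (each basis 2-blade squares to minus the product of its generators' squares); cross terms between blades sharing an index anticommute and cancel. So B^2 = -4/9.
B^2 = -4/9 — a negative square means the series sums to a rotation: l = 2/3, alpha*l = -2*pi/3, so exp(alpha B) = cos(-2*pi/3) + (sin(-2*pi/3)/(2/3))*B = -1/2 + (-3*sqrt(3)/4)*B.
Answer: -1/2 - 186*sqrt(3)/913*e12 - 344*sqrt(3)/913*e13 + 471*sqrt(3)/1826*e23


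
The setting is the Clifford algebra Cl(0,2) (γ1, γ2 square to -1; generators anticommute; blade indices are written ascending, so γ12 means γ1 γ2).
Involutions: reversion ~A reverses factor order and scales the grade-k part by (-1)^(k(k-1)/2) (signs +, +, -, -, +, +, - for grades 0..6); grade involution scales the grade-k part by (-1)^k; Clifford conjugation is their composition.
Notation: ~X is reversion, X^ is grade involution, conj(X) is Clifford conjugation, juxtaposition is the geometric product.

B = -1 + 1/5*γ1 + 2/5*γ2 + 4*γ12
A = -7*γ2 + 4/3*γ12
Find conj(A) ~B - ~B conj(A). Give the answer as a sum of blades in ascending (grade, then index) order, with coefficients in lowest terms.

first term: -122/15 - 412/15*γ1 - 109/15*γ2 - 1/15*γ12
second term: -122/15 + 412/15*γ1 - 101/15*γ2 + 41/15*γ12
Answer: -824/15*γ1 - 8/15*γ2 - 14/5*γ12


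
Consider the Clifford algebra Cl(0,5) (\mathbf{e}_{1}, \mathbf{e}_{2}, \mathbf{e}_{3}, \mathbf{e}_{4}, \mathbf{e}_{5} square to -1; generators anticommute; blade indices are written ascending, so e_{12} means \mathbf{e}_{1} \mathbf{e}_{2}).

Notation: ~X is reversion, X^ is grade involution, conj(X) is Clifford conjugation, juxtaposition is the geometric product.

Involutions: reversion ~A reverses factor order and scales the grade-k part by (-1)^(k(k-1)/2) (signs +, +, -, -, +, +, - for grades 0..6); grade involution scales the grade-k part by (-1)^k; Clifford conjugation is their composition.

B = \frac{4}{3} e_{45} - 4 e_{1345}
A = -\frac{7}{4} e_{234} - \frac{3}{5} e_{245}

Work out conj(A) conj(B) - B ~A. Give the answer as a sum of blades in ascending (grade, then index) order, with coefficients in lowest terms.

first term: -\frac{4}{5} e_{2} + \frac{12}{5} e_{123} + 7 e_{125} - \frac{7}{3} e_{235}
second term: -\frac{4}{5} e_{2} - \frac{12}{5} e_{123} - 7 e_{125} + \frac{7}{3} e_{235}
Answer: \frac{24}{5} e_{123} + 14 e_{125} - \frac{14}{3} e_{235}


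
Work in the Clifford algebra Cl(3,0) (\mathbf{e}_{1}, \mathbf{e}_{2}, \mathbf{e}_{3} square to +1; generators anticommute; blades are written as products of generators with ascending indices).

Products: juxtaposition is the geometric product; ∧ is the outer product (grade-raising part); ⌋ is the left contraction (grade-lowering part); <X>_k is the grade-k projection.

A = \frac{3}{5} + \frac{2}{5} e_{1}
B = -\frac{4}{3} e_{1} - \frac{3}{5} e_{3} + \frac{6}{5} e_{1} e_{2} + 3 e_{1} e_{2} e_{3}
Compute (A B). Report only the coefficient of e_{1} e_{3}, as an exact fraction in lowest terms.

step 1: -\frac{8}{15} - \frac{4}{5} e_{1} + \frac{12}{25} e_{2} - \frac{9}{25} e_{3} + \frac{18}{25} e_{1} e_{2} - \frac{6}{25} e_{1} e_{3} + \frac{6}{5} e_{2} e_{3} + \frac{9}{5} e_{1} e_{2} e_{3}
Answer: -\frac{6}{25}


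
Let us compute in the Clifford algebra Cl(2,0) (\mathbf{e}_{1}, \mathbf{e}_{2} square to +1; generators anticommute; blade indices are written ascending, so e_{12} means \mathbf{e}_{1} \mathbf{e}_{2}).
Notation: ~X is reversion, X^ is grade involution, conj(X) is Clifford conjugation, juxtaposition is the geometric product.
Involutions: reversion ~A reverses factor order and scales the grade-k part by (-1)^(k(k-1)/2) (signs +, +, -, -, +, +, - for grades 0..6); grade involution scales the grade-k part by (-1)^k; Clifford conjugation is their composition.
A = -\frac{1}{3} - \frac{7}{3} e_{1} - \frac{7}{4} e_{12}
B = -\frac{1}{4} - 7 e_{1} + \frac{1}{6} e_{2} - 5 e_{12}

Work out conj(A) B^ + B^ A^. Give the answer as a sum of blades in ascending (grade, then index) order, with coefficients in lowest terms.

first term: \frac{151}{6} - \frac{77}{24} e_{1} - \frac{859}{36} e_{2} + \frac{121}{144} e_{12}
second term: \frac{23}{3} - \frac{77}{24} e_{1} - \frac{19}{36} e_{2} + \frac{359}{144} e_{12}
Answer: \frac{197}{6} - \frac{77}{12} e_{1} - \frac{439}{18} e_{2} + \frac{10}{3} e_{12}


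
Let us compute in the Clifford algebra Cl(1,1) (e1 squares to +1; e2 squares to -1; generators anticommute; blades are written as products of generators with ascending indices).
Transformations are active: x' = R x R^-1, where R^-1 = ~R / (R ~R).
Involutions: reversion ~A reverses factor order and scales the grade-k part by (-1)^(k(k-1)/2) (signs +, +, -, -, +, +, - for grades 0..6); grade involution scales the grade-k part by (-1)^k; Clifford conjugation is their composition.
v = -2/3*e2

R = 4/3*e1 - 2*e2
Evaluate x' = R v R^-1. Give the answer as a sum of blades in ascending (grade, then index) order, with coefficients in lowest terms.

~R = 4/3*e1 - 2*e2, and R ~R = -20/9, so R^-1 = ~R / (-20/9).
R v = -4/3 - 8/9*e1 e2
Answer: 8/5*e1 - 26/15*e2


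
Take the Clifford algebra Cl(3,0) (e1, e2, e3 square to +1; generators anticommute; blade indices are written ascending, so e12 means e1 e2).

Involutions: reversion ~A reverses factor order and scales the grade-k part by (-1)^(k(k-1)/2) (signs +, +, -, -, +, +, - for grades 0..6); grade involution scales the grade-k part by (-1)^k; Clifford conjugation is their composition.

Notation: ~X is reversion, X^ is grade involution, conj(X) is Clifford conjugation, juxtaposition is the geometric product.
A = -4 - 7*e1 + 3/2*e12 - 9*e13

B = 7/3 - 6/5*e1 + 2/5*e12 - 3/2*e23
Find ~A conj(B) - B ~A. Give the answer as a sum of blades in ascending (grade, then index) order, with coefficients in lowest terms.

first term: -55/3 - 317/15*e1 + 23/5*e2 - 54/5*e3 - 77/5*e12 + 75/4*e13 - 48/5*e23 - 21/2*e123
second term: -1/3 - 173/15*e1 + 23/5*e2 - 54/5*e3 - 93/5*e12 + 75/4*e13 + 12/5*e23 + 21/2*e123
Answer: -18 - 48/5*e1 + 16/5*e12 - 12*e23 - 21*e123


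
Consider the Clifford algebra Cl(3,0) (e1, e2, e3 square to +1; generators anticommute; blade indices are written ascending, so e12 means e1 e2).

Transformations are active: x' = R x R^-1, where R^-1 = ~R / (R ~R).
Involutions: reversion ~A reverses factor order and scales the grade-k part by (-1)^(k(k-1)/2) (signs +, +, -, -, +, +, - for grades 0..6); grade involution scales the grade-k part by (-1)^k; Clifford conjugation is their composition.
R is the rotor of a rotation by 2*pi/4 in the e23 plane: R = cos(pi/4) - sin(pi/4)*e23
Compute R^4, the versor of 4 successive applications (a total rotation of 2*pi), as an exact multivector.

Because a rotor carries half the rotation angle, composing 4 copies of this e23-plane rotor multiplies the phase: 4*(pi/4) = pi, hence R^4 = cos(pi) - sin(pi)*e23.
cos(pi) = -1 and sin(pi) = 0, so R^4 = -1. The total rotation 2*pi is 1 full turn, so every vector returns to itself, yet the rotor is -1, on the OTHER sheet of the double cover (an odd number of 2*pi turns).
Answer: -1


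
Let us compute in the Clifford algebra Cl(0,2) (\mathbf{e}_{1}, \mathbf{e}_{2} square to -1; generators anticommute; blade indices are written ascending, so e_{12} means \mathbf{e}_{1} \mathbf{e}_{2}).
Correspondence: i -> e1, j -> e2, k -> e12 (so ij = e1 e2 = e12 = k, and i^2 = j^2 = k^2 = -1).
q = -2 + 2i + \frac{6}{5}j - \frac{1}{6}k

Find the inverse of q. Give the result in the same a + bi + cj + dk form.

In blades: q = -2 + 2 e_{1} + \frac{6}{5} e_{2} - \frac{1}{6} e_{12}.
With qbar = -2 - 2 e_{1} - \frac{6}{5} e_{2} + \frac{1}{6} e_{12} (scalar fixed, mapped units negated), q qbar = \frac{8521}{900} (the sum of squared coefficients), so q^-1 = qbar / (\frac{8521}{900}) = -\frac{1800}{8521} - \frac{1800}{8521} e_{1} - \frac{1080}{8521} e_{2} + \frac{150}{8521} e_{12}; translating back:
Answer: -\frac{1800}{8521} - \frac{1800}{8521}i - \frac{1080}{8521}j + \frac{150}{8521}k


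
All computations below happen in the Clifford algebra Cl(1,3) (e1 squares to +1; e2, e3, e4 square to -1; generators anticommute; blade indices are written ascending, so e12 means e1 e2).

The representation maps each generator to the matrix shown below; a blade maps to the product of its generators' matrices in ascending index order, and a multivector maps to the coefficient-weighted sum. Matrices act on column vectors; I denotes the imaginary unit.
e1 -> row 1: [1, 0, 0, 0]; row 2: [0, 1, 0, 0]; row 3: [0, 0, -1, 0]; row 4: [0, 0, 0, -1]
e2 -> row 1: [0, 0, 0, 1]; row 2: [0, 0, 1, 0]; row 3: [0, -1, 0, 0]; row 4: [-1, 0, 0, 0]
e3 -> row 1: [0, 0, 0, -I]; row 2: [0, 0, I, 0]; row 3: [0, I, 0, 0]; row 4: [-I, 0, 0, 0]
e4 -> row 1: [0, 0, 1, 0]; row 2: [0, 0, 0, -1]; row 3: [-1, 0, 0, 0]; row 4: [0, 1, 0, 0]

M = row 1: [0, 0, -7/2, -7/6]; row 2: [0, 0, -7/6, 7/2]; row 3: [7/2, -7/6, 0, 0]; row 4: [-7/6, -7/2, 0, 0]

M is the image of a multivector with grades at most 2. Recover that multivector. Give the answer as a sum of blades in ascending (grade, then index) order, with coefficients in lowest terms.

Method: the blade images are trace-orthogonal — tr(rho(e_A) rho(e_B)^-1) = 4 if A = B and 0 otherwise — and rho(e_A)^-1 = (e_A)^2 * rho(e_A) with (e_A)^2 = +1 or -1, so the coefficient of e_A in the preimage is (e_A)^2 * tr(M rho(e_A))/4.
Nonzero projections over blades of grade <= 2: e4: (e4)^2 = -1, tr(M rho(e4)) = 14, coefficient -7/2; e12: (e12)^2 = +1, tr(M rho(e12)) = -14/3, coefficient -7/6. Every other blade of grade <= 2 projects to 0.
Answer: -7/2*e4 - 7/6*e12


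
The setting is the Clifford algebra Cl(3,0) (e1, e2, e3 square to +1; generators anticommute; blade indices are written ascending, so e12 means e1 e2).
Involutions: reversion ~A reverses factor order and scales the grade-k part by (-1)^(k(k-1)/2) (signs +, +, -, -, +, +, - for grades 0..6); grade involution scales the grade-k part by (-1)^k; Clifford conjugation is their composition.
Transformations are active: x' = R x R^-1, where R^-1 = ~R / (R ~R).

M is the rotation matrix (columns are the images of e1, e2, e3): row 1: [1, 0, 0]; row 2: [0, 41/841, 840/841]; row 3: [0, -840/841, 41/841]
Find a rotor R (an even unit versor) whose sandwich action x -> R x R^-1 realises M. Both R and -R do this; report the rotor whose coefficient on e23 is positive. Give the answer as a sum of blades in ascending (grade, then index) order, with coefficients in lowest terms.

Method: write R = a + b12*e12 + b13*e13 + b23*e23 with a^2 + b12^2 + b13^2 + b23^2 = 1 (so R^-1 = ~R). Expanding the columns R e_j ~R gives tr M = 4a^2 - 1 and, from the antisymmetric part, M21 - M12 = -4a*b12, M13 - M31 = 4a*b13, M32 - M23 = -4a*b23.
Here tr M = 923/841, so a^2 = (1 + tr M)/4 = 441/841 and a = ±21/29. Taking a = 21/29: M21 - M12 = 0, M13 - M31 = 0, M32 - M23 = -1680/841, giving b12 = 0, b13 = 0, b23 = 20/29, i.e. R = 21/29 + 20/29*e23.
Its e23 coefficient is already positive.
Answer: 21/29 + 20/29*e23. Why the constraint matters: R and -R act identically through the sandwich — M has trace 923/841 either way — so only the sign condition on e23 picks one of the two preimages.


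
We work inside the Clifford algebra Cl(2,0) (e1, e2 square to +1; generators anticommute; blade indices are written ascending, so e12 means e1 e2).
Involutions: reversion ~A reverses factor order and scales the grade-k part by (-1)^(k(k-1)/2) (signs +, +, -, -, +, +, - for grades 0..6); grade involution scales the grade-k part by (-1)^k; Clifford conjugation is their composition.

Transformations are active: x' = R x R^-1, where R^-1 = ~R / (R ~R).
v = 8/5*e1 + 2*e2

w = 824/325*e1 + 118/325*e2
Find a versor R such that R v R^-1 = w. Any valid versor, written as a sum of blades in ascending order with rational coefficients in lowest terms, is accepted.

Construction: equal norms (both 164/25) license R = v + w = 1344/325*e1 + 768/325*e2 — nothing changes along that direction, while (v - w)/2 changes sign, so v maps onto w.
Answer: 1344/325*e1 + 768/325*e2


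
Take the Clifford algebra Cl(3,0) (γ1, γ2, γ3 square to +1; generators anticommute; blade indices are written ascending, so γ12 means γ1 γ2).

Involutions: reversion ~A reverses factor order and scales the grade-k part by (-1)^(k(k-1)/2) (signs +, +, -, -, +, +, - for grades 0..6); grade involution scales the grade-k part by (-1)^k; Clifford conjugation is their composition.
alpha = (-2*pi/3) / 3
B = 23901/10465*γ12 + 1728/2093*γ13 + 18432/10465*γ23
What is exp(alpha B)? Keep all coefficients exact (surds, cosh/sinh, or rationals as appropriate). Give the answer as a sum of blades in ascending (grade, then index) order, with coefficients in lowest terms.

B^2 term by term: the squares give (23901/10465)^2*(γ12)^2 + (1728/2093)^2*(γ13)^2 + (18432/10465)^2*(γ23)^2 = 571257801/109516225*(-1) + 2985984/4380649*(-1) + 339738624/109516225*(-1) = -9 (each basis 2-blade squares to minus the product of its generators' squares); cross terms between blades sharing an index anticommute and cancel. So B^2 = -9.
B^2 = -9 — the series telescopes trigonometrically here: l = 3, alpha*l = -2*pi/3, so exp(alpha B) = cos(-2*pi/3) + (sin(-2*pi/3)/3)*B = -1/2 + (-sqrt(3)/6)*B.
Answer: -1/2 - 7967*sqrt(3)/20930*γ12 - 288*sqrt(3)/2093*γ13 - 3072*sqrt(3)/10465*γ23


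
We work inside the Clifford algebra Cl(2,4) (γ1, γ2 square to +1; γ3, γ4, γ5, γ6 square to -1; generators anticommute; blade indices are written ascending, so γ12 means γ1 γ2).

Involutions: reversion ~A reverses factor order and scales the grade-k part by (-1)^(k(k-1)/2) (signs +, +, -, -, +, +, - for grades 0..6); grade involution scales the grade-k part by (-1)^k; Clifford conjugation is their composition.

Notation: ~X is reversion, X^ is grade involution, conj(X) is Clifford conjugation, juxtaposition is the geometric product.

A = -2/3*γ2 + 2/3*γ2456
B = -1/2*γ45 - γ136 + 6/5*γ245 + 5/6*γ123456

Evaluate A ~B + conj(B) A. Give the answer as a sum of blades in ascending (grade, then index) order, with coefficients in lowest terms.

first term: -4/5*γ6 - 5/9*γ13 - 1/3*γ26 + 4/5*γ45 - 1/3*γ245 + 2/3*γ1236 + 2/3*γ12345 - 5/9*γ13456
second term: -4/5*γ6 - 5/9*γ13 - 1/3*γ26 - 4/5*γ45 - 1/3*γ245 + 2/3*γ1236 + 2/3*γ12345 + 5/9*γ13456
Answer: -8/5*γ6 - 10/9*γ13 - 2/3*γ26 - 2/3*γ245 + 4/3*γ1236 + 4/3*γ12345


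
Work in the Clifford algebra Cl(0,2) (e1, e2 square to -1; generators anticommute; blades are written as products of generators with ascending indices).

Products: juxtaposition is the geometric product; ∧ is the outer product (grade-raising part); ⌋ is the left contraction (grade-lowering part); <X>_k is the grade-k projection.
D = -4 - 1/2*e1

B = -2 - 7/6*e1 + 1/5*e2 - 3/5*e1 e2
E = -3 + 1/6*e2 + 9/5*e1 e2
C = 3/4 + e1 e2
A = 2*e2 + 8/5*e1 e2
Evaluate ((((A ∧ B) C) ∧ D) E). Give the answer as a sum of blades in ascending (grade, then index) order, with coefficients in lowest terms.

step 1: -4*e2 - 13/15*e1 e2
step 2: 13/15 - 4*e1 - 3*e2 - 13/20*e1 e2
step 3: -52/15 + 467/30*e1 + 12*e2 + 11/10*e1 e2
step 4: 321/50 - 1517/60*e1 - 29069/450*e2 - 6251/900*e1 e2
Answer: 321/50 - 1517/60*e1 - 29069/450*e2 - 6251/900*e1 e2


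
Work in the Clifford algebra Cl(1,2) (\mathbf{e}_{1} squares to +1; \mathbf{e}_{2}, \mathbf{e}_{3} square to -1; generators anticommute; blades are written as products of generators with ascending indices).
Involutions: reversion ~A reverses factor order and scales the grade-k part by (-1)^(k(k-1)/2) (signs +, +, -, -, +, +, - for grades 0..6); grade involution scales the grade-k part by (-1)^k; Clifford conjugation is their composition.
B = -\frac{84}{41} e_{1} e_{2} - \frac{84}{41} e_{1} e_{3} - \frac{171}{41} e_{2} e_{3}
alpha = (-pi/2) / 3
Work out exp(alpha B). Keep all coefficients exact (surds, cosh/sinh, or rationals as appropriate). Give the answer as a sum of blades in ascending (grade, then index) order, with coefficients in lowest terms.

B^2 term by term: the squares give (-\frac{84}{41})^2*(e_{1} e_{2})^2 + (-\frac{84}{41})^2*(e_{1} e_{3})^2 + (-\frac{171}{41})^2*(e_{2} e_{3})^2 = \frac{7056}{1681}*(+1) + \frac{7056}{1681}*(+1) + \frac{29241}{1681}*(-1) = -9 (each basis 2-blade squares to minus the product of its generators' squares); cross terms between blades sharing an index anticommute and cancel. So B^2 = -9.
B^2 = -9 — B^2 < 0, so the exponential closes trigonometrically: l = 3, alpha*l = - \frac{\pi}{2}, so exp(alpha B) = cos(- \frac{\pi}{2}) + (sin(- \frac{\pi}{2})/3)*B = 0 + (- \frac{1}{3})*B.
Answer: \frac{28}{41} e_{1} e_{2} + \frac{28}{41} e_{1} e_{3} + \frac{57}{41} e_{2} e_{3}


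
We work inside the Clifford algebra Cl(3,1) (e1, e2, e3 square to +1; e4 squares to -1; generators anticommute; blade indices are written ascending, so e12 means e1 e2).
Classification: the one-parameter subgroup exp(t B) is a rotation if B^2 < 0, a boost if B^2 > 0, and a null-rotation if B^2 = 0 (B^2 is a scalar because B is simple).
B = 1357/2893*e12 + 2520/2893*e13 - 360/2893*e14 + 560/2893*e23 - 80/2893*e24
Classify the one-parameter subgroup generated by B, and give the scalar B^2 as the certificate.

B^2 term by term: the squares give (1357/2893)^2*(e12)^2 + (2520/2893)^2*(e13)^2 + (-360/2893)^2*(e14)^2 + (560/2893)^2*(e23)^2 + (-80/2893)^2*(e24)^2 = 1841449/8369449*(-1) + 6350400/8369449*(-1) + 129600/8369449*(+1) + 313600/8369449*(-1) + 6400/8369449*(+1) = -1 (each basis 2-blade squares to minus the product of its generators' squares); cross terms between blades sharing an index anticommute and cancel; the commuting (index-disjoint) pairs give grade-4 terms 2*c*c'*(blade product), which cancel blade by blade — e1234: 403200/8369449 - 403200/8369449 = 0 — confirming B is simple. So B^2 = -1.
Answer: rotation, certificate B^2 = -1. Check the certificate: B^2 = -1, and that sign is decisive whatever form B takes.


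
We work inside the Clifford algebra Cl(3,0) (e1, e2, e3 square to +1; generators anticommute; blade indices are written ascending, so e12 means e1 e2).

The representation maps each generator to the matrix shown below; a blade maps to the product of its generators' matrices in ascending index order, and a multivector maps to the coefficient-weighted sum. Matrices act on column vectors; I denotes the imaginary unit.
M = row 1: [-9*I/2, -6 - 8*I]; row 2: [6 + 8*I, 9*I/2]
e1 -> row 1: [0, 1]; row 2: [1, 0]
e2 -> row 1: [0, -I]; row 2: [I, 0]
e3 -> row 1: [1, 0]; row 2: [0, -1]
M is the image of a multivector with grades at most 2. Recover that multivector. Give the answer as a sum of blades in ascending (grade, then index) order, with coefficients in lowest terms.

Method: 1, rho(e1), rho(e2), rho(e3) form a trace-orthogonal basis of the 2x2 complex matrices (tr(X Y) = 2 if X = Y, else 0), so M = m0*1 + m1*rho(e1) + m2*rho(e2) + m3*rho(e3) with m0 = tr(M)/2 = 0, m1 = tr(M rho(e1))/2 = 0, m2 = tr(M rho(e2))/2 = 8 - 6*I, m3 = tr(M rho(e3))/2 = -9*I/2.
Multiplying table entries, the bivector images are rho(e12) = I*rho(e3), rho(e13) = -I*rho(e2), rho(e23) = I*rho(e1); with real blade coefficients the real parts of m0..m3 are the coefficients of 1, e1, e2, e3 and the imaginary parts give the bivectors (e23: Im m1, e13: -Im m2, e12: Im m3).
Answer: 8*e2 - 9/2*e12 + 6*e13


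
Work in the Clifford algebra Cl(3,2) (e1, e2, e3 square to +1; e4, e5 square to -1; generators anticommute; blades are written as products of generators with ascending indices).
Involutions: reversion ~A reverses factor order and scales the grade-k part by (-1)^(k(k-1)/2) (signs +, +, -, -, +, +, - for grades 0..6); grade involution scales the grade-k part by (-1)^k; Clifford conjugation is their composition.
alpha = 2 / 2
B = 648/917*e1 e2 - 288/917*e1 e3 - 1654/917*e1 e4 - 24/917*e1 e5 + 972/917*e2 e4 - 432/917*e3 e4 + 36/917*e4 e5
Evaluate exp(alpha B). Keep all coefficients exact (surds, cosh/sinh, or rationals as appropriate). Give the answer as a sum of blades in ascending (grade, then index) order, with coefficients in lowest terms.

B^2 term by term: the squares give (648/917)^2*(e1 e2)^2 + (-288/917)^2*(e1 e3)^2 + (-1654/917)^2*(e1 e4)^2 + (-24/917)^2*(e1 e5)^2 + (972/917)^2*(e2 e4)^2 + (-432/917)^2*(e3 e4)^2 + (36/917)^2*(e4 e5)^2 = 419904/840889*(-1) + 82944/840889*(-1) + 2735716/840889*(+1) + 576/840889*(+1) + 944784/840889*(+1) + 186624/840889*(+1) + 1296/840889*(-1) = 4 (each basis 2-blade squares to minus the product of its generators' squares); cross terms between blades sharing an index anticommute and cancel; the commuting (index-disjoint) pairs give grade-4 terms 2*c*c'*(blade product), which cancel blade by blade — e1 e2 e3 e4: -559872/840889 + 559872/840889 = 0; e1 e2 e4 e5: 46656/840889 - 46656/840889 = 0; e1 e3 e4 e5: -20736/840889 + 20736/840889 = 0 — confirming B is simple. So B^2 = 4.
B^2 = 4 — the positive square puts this in the hyperbolic regime; l = 2, alpha*l = 2, so exp(alpha B) = cosh(2) + (sinh(2)/2)*B = cosh(2) + (sinh(2)/2)*B.
Answer: cosh(2) + 324*sinh(2)/917*e1 e2 - 144*sinh(2)/917*e1 e3 - 827*sinh(2)/917*e1 e4 - 12*sinh(2)/917*e1 e5 + 486*sinh(2)/917*e2 e4 - 216*sinh(2)/917*e3 e4 + 18*sinh(2)/917*e4 e5
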